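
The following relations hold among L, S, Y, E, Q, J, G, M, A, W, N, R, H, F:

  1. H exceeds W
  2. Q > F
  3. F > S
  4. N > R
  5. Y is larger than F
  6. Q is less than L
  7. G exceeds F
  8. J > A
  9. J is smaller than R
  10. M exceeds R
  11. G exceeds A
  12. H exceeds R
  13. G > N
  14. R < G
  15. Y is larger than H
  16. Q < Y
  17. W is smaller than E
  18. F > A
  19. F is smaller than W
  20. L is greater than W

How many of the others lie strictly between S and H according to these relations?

The relations place S below H. An element lies strictly between them when it is forced above S and also forced below H.
Above S: {F, W, Q, L, E, G, Y}. Below H: {A, J, R, F, W}.
Intersection: {F, W} — 2.

2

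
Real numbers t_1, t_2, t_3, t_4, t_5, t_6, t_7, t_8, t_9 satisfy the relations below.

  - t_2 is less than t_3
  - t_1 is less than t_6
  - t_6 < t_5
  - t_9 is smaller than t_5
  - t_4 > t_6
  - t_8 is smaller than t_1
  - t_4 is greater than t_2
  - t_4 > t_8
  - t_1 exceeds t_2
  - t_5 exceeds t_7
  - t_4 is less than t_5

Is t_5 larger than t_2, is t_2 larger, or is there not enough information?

The relevant relations are t_2 < t_1; t_1 < t_6; t_6 < t_4; t_4 < t_5.
Together: t_2 < t_1 < t_6 < t_4 < t_5.
So t_5 is larger.

t_5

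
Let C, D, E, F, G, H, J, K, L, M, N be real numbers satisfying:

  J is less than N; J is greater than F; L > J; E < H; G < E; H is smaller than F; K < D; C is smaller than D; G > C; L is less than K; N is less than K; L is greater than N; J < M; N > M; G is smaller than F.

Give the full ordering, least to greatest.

Nothing is placed below C, so it is least; from there C < G; G < E; E < H; H < F; F < J; J < M; M < N; N < L; L < K; K < D, each given directly.

C < G < E < H < F < J < M < N < L < K < D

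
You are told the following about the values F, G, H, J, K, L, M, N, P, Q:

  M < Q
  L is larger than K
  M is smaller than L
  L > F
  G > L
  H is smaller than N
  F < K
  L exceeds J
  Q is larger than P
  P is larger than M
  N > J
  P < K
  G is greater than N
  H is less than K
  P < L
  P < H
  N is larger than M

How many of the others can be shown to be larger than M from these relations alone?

7

The elements the relations force above M are P, H, N, K, L, G, Q — no chain reaches any other.
That is 7.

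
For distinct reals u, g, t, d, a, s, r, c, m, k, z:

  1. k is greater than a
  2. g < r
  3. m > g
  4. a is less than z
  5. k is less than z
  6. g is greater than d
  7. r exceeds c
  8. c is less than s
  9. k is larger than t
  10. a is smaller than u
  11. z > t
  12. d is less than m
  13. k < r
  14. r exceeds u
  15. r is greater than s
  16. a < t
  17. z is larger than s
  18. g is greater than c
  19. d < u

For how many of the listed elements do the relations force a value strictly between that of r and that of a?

The relations place a below r. An element lies strictly between them when it is forced above a and also forced below r.
Above a: {t, k, u, z}. Below r: {t, d, k, c, g, s, u}.
Intersection: {t, k, u} — 3.

3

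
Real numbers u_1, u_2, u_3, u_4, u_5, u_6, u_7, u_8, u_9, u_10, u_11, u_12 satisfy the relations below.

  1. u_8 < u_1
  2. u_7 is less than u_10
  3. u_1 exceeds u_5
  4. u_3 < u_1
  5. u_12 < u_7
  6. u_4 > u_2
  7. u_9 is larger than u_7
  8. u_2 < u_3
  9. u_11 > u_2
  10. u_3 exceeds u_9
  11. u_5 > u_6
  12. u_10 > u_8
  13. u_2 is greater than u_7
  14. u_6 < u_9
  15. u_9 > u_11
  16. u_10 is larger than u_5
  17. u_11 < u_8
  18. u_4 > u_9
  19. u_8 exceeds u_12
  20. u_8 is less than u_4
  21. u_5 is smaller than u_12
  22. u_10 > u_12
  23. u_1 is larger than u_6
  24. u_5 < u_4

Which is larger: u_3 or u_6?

u_3

u_6 < u_5 and u_5 < u_12 give u_6 < u_12.
With u_12 < u_7: u_6 < u_5 < u_12 < u_7.
Then u_7 < u_2 extends the chain to u_2.
Then u_2 < u_11 extends the chain to u_11.
Then u_11 < u_9 extends the chain to u_9.
With u_9 < u_3: u_6 < u_5 < u_12 < u_7 < u_2 < u_11 < u_9 < u_3.
So u_6 < u_3; u_3 is the larger of the two.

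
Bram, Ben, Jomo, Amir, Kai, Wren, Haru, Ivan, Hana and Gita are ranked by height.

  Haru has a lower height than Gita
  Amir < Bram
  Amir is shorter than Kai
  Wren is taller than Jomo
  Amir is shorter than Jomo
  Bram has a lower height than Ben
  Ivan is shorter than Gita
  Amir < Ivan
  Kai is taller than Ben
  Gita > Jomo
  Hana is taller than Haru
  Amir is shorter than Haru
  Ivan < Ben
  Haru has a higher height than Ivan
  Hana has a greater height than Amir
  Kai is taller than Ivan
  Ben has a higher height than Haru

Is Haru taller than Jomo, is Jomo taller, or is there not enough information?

Following every chain through Haru: above Haru we get Hana, Gita, Ben, Kai; below Haru we get Amir, Ivan.
Jomo is not reached, and no chain runs the other way from Jomo to Haru.
So the given relations leave the order of Haru and Jomo undetermined.

undetermined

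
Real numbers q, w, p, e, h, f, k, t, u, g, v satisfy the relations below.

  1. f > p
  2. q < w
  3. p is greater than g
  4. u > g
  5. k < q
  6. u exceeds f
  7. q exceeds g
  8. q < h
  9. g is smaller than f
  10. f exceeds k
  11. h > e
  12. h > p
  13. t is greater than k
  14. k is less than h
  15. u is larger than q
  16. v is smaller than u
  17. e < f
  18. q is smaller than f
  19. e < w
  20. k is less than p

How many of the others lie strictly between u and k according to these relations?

The relations place k below u. An element lies strictly between them when it is forced above k and also forced below u.
Above k: {t, q, w, p, f, h}. Below u: {e, g, q, p, v, f}.
Intersection: {q, p, f} — 3.

3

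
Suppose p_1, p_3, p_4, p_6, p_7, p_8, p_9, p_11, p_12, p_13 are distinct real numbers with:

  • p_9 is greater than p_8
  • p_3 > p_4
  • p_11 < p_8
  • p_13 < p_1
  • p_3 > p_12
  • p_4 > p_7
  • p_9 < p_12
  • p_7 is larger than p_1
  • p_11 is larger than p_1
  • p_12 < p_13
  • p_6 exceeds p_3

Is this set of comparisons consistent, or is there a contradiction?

inconsistent

Chaining the given relations yields p_11 < p_8 < p_9 < p_12 < p_13 < p_1, so p_11 < p_1. But one relation states p_1 < p_11. These cannot both hold.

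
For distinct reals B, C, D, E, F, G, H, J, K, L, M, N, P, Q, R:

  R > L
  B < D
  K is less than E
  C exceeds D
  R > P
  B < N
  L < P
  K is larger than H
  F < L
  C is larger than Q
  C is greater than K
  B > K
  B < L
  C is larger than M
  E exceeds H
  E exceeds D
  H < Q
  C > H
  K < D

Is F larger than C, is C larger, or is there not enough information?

Following every chain through F: above F we get L, P, R.
C is not reached, and no chain runs the other way from C to F.
So the given relations leave the order of F and C undetermined.

undetermined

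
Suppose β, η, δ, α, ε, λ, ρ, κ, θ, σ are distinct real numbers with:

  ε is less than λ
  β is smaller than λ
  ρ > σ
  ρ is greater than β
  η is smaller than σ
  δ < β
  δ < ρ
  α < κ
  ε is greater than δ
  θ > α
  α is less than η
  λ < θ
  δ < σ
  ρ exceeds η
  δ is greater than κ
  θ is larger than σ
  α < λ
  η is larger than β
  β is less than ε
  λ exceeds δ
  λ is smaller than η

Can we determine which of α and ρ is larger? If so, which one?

ρ

Following the relations from α: α < κ < δ < β < ε < λ < η < σ < ρ.
So ρ is larger.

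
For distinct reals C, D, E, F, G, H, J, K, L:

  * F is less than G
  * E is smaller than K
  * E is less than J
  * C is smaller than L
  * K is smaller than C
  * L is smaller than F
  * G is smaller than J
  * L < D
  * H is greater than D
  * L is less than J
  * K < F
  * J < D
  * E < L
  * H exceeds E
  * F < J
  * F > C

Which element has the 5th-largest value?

Chaining the given pairs: E < K < C < L < F < G < J < D < H.
The 5th largest is F.

F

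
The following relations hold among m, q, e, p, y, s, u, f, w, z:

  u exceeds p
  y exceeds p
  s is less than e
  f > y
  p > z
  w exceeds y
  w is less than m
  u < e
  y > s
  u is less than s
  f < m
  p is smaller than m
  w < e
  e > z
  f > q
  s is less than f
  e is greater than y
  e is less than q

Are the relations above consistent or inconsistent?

consistent

The single ordering z < p < u < s < y < w < e < q < f < m satisfies every listed relation, so no contradiction arises.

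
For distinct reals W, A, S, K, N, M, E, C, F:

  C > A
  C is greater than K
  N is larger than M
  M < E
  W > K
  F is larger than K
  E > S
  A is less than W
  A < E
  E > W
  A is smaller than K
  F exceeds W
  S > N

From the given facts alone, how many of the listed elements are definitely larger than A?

5

From A the given relations immediately reach K, W, E, C.
From those, F — 5 in total.
No other element is forced above A by the given relations, so the count is 5.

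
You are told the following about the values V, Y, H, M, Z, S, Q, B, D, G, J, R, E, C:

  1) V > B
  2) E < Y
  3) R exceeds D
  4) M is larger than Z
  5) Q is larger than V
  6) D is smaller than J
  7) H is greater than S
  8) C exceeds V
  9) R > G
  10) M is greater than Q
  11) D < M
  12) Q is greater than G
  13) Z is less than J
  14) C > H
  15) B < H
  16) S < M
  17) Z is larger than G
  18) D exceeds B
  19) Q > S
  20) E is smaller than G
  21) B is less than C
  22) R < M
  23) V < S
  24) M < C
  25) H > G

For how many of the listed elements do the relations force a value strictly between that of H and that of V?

1

The relations place V below H. An element lies strictly between them when it is forced above V and also forced below H.
Above V: {S, Q, M, C}. Below H: {B, E, G, S}.
Intersection: {S} — 1.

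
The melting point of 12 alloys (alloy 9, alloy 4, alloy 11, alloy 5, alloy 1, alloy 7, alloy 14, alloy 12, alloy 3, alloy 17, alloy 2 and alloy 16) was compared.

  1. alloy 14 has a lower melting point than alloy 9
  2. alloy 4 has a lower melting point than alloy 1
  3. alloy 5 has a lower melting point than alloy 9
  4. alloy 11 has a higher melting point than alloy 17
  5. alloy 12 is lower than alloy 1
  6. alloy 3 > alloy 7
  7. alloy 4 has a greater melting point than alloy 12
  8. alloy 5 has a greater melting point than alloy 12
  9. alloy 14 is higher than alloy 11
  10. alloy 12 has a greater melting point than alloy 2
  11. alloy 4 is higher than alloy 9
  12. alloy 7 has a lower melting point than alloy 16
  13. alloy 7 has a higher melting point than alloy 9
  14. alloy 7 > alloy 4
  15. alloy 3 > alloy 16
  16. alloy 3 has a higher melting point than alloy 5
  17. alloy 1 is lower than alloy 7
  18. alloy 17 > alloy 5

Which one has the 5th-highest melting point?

alloy 4

The consecutive relations fix a unique order: alloy 2 < alloy 12 < alloy 5 < alloy 17 < alloy 11 < alloy 14 < alloy 9 < alloy 4 < alloy 1 < alloy 7 < alloy 16 < alloy 3.
The 5th largest is alloy 4.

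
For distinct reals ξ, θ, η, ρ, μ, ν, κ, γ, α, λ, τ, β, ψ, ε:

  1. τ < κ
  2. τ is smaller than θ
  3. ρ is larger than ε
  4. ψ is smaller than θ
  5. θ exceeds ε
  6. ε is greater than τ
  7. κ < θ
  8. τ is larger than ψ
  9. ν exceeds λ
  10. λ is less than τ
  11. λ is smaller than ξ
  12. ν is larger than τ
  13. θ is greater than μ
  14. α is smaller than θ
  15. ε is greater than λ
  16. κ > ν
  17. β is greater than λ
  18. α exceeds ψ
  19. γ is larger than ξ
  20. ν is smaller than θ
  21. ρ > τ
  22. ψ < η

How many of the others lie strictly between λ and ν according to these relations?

Chaining upward from λ reaches: τ, ε, β, κ, ξ, ρ, θ, γ.
Chaining downward from ν reaches: ψ, τ.
Strictly between λ and ν are those in both lists: τ — 1 element.

1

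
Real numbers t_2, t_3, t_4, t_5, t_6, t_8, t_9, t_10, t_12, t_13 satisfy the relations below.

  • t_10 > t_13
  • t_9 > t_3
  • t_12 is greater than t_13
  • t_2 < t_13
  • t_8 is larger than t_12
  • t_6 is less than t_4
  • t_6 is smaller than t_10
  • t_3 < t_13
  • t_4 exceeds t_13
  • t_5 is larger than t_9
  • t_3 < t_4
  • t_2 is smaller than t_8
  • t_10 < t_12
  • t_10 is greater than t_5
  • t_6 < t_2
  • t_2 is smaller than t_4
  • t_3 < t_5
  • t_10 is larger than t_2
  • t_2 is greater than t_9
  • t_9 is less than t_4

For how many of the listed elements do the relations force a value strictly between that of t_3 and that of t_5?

Chaining upward from t_3 reaches: t_9, t_2, t_13, t_10, t_4, t_12, t_8.
Chaining downward from t_5 reaches: t_9.
Strictly between t_3 and t_5 are those in both lists: t_9 — 1 element.

1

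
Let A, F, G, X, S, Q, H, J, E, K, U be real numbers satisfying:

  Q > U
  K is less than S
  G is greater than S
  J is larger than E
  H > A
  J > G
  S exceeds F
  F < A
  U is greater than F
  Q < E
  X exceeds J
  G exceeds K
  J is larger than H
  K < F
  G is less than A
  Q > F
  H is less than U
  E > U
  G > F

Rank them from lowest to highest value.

Each adjacent pair is fixed by a given relation: K < F; F < S; S < G; G < A; A < H; H < U; U < Q; Q < E; E < J; J < X. Chaining them end to end gives the full order.

K < F < S < G < A < H < U < Q < E < J < X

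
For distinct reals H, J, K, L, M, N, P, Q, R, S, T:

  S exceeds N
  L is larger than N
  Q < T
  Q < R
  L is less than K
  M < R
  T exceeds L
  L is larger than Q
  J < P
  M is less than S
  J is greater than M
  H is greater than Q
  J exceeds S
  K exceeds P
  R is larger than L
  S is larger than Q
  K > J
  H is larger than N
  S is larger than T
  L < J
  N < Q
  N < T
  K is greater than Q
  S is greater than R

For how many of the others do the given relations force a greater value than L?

6

Directly above L: R, T, J, K.
One step further: S, P (6 so far).
No other element is forced above L by the given relations, so the count is 6.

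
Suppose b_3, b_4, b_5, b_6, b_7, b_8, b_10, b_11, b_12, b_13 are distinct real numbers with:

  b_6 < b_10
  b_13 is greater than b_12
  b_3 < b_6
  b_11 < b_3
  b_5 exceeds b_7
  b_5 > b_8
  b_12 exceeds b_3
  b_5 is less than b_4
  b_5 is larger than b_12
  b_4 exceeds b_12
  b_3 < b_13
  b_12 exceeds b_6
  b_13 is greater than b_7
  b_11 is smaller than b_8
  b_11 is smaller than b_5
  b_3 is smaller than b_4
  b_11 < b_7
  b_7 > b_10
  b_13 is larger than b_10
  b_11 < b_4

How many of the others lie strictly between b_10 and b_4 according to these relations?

Chaining upward from b_10 reaches: b_7, b_13, b_5.
Chaining downward from b_4 reaches: b_11, b_8, b_3, b_6, b_7, b_12, b_5.
Strictly between b_10 and b_4 are those in both lists: b_7, b_5 — 2 elements.

2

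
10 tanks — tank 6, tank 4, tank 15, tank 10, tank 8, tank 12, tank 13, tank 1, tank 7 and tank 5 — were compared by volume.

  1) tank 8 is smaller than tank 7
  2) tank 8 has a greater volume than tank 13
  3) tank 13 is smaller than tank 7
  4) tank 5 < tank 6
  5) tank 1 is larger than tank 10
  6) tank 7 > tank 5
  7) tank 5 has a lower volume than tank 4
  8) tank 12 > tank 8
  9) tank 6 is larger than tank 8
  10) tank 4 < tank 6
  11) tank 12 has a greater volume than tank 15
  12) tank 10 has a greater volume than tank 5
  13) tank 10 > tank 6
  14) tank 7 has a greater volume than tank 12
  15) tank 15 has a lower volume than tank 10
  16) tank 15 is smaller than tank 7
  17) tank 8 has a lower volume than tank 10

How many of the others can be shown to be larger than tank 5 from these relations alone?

5

The elements the relations force above tank 5 are tank 4, tank 6, tank 10, tank 1, tank 7 — no chain reaches any other.
That is 5.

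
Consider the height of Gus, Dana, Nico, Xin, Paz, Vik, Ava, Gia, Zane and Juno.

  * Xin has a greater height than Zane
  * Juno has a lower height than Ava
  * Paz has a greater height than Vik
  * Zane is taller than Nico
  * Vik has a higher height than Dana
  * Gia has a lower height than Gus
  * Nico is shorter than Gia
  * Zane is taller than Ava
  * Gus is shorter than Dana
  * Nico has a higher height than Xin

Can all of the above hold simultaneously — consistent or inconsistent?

inconsistent

Chaining the given relations yields Zane < Xin < Nico, so Zane < Nico. But one relation states Nico < Zane. These cannot both hold.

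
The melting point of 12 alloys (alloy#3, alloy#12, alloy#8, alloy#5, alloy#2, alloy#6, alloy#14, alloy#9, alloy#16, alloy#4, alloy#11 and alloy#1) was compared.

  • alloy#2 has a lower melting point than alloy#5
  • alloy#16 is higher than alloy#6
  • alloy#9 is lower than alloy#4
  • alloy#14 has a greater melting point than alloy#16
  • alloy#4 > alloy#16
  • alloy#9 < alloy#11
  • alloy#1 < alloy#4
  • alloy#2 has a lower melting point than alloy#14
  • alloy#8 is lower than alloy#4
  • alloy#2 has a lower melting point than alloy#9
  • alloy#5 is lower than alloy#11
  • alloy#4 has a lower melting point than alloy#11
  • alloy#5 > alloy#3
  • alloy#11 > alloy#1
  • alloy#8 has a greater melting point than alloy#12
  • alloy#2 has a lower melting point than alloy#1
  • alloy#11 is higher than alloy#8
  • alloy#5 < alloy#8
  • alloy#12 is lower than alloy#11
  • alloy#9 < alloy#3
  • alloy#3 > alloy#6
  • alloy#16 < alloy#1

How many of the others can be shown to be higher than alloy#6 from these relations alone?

8

The elements the relations force above alloy#6 are alloy#16, alloy#1, alloy#14, alloy#3, alloy#5, alloy#8, alloy#4, alloy#11 — no chain reaches any other.
That is 8.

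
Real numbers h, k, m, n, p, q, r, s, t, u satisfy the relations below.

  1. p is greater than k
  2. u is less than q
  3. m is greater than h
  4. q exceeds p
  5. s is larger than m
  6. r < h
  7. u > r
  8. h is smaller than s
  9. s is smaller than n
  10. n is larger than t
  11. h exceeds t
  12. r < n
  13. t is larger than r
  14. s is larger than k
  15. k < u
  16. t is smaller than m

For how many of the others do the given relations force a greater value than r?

From r the given relations immediately reach t, h, n, u.
From those, m, s, q — 7 in total.
No other element is forced above r by the given relations, so the count is 7.

7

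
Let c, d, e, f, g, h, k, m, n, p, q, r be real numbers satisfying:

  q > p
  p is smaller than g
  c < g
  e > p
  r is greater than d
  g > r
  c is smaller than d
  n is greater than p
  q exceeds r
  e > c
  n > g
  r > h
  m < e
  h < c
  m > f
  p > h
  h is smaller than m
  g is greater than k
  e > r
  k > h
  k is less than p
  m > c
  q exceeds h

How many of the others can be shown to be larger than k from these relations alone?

From k the given relations immediately reach p, g.
From those, e, q, n — 5 in total.
Nothing else is reachable above k; 5 in all.

5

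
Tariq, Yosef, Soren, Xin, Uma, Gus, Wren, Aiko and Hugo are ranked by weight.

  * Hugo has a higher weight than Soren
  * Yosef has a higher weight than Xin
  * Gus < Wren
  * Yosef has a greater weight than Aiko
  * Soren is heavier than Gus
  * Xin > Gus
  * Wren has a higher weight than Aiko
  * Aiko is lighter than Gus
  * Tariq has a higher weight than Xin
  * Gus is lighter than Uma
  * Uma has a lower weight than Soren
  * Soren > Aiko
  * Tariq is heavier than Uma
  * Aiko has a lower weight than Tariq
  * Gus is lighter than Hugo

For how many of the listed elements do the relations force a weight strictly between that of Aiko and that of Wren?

Chaining upward from Aiko reaches: Gus, Uma, Soren, Xin, Tariq, Hugo, Yosef.
Chaining downward from Wren reaches: Gus.
Strictly between Aiko and Wren are those in both lists: Gus — 1 element.

1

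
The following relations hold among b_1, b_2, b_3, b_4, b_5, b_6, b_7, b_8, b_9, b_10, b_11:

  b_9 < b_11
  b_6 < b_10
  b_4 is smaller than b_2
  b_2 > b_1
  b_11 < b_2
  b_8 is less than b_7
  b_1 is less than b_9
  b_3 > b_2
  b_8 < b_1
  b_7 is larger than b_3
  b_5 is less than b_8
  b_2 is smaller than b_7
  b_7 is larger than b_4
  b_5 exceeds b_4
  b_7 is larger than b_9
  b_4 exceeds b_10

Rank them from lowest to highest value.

The consecutive links are each given: b_6 < b_10; b_10 < b_4; b_4 < b_5; b_5 < b_8; b_8 < b_1; b_1 < b_9; b_9 < b_11; b_11 < b_2; b_2 < b_3; b_3 < b_7.

b_6 < b_10 < b_4 < b_5 < b_8 < b_1 < b_9 < b_11 < b_2 < b_3 < b_7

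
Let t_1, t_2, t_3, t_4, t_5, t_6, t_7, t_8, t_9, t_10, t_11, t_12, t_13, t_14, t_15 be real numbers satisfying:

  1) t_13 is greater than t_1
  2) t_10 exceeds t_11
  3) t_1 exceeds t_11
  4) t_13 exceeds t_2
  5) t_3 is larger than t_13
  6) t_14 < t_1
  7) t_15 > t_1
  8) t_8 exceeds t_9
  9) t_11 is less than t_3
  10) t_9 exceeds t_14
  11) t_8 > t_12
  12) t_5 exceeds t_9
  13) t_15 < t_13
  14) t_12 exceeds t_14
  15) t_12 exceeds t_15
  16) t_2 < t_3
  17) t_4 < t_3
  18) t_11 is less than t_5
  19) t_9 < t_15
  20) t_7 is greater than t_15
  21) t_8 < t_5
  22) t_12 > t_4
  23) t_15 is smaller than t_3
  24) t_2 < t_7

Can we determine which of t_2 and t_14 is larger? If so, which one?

undetermined

Following every chain through t_14: above t_14 we get t_9, t_1, t_15, t_12, t_8, t_13, t_7, t_5, t_3.
t_2 is not reached, and no chain runs the other way from t_2 to t_14.
So the given relations leave the order of t_14 and t_2 undetermined.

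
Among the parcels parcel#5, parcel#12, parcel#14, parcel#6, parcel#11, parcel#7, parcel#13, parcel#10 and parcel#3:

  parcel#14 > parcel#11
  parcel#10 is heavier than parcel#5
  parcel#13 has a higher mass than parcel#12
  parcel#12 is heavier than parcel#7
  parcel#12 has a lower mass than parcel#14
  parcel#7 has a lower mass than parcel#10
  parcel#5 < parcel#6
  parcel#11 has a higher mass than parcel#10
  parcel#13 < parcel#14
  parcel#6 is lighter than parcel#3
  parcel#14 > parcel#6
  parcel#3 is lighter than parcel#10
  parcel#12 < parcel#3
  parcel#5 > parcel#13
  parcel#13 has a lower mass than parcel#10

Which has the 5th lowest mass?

Piecing the relations together gives one ordering: parcel#7 < parcel#12 < parcel#13 < parcel#5 < parcel#6 < parcel#3 < parcel#10 < parcel#11 < parcel#14.
Counting 5 from the smallest end gives parcel#6.

parcel#6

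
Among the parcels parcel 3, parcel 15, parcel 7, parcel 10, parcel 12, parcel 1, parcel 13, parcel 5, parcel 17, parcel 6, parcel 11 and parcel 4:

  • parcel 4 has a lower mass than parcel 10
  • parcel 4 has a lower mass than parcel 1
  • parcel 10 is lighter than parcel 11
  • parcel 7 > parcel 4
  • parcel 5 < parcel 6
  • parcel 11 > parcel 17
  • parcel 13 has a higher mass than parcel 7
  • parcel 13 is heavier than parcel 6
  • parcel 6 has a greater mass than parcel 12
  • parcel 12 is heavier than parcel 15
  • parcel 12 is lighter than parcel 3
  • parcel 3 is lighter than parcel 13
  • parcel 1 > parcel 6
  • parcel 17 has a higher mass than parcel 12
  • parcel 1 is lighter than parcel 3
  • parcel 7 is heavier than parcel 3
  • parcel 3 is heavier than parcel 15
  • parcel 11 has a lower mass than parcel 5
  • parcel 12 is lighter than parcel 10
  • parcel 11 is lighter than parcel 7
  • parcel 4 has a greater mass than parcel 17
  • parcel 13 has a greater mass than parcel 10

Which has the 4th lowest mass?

parcel 4

The consecutive relations fix a unique order: parcel 15 < parcel 12 < parcel 17 < parcel 4 < parcel 10 < parcel 11 < parcel 5 < parcel 6 < parcel 1 < parcel 3 < parcel 7 < parcel 13.
Counting 4 from the smallest end gives parcel 4.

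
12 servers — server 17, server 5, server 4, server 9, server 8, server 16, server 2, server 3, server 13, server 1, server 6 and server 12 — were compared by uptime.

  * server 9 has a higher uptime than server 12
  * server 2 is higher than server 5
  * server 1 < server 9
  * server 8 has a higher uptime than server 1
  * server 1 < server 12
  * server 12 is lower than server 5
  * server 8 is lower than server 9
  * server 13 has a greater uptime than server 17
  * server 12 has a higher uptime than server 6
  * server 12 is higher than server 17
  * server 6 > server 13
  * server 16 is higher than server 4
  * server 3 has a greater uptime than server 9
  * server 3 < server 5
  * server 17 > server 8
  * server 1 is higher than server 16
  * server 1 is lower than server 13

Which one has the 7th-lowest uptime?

The consecutive relations fix a unique order: server 4 < server 16 < server 1 < server 8 < server 17 < server 13 < server 6 < server 12 < server 9 < server 3 < server 5 < server 2.
The 7th smallest is server 6.

server 6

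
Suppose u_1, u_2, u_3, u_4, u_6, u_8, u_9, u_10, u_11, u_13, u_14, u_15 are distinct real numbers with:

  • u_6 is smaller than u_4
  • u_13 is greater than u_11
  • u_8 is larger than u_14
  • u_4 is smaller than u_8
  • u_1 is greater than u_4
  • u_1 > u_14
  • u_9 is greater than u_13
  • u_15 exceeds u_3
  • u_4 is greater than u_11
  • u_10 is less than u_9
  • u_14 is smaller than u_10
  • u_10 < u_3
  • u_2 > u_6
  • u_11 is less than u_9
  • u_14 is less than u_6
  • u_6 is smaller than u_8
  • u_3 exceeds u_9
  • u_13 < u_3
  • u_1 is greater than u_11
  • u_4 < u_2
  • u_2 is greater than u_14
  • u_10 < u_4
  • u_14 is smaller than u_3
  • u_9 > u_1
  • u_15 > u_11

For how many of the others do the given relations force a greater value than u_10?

7

Directly above u_10: u_4, u_9, u_3.
One step further: u_2, u_1, u_15, u_8 (7 so far).
Nothing else is reachable above u_10; 7 in all.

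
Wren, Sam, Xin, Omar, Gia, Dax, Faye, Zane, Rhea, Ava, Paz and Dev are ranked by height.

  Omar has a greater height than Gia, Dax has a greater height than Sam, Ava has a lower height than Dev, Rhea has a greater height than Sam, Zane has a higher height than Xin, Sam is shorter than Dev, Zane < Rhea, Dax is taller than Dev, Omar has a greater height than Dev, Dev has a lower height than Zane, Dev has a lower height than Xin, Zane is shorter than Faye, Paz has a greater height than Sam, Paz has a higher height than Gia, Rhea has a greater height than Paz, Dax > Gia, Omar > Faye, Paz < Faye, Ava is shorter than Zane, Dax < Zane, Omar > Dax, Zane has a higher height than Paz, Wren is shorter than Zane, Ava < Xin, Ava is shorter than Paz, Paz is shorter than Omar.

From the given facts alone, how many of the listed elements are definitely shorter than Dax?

Directly below Dax: Gia, Sam, Dev.
One step further: Ava (4 so far).
Nothing else is reachable below Dax; 4 in all.

4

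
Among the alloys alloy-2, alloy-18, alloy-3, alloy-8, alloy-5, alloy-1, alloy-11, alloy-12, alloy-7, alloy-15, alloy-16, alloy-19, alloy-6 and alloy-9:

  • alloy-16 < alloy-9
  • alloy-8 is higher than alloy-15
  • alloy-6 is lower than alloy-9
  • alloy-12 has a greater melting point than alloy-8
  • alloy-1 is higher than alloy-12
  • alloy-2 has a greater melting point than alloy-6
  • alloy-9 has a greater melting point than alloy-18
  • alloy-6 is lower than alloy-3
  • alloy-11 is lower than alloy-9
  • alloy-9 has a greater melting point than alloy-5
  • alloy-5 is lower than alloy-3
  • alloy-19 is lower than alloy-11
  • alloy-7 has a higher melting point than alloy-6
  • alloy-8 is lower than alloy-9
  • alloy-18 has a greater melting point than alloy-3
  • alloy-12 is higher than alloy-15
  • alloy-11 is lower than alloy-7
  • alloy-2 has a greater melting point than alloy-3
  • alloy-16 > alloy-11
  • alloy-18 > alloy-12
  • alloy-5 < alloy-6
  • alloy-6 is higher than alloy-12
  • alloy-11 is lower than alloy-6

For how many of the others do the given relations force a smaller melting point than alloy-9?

Directly below alloy-9: alloy-11, alloy-5, alloy-8, alloy-16, alloy-6, alloy-18.
One step further: alloy-19, alloy-15, alloy-12, alloy-3 (10 so far).
Nothing else is reachable below alloy-9; 10 in all.

10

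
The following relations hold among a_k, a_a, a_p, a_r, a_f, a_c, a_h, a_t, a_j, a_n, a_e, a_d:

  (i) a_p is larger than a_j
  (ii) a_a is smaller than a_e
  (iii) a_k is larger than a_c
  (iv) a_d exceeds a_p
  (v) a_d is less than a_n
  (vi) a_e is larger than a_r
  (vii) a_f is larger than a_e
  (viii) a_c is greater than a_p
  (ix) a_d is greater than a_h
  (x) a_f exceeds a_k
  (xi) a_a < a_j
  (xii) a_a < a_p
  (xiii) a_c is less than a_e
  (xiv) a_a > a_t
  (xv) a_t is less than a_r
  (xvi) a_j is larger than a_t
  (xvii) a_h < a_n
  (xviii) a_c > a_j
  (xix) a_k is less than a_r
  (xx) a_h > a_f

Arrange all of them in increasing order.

Nothing is placed below a_t, so it is least; from there a_t < a_a; a_a < a_j; a_j < a_p; a_p < a_c; a_c < a_k; a_k < a_r; a_r < a_e; a_e < a_f; a_f < a_h; a_h < a_d; a_d < a_n, each given directly.

a_t < a_a < a_j < a_p < a_c < a_k < a_r < a_e < a_f < a_h < a_d < a_n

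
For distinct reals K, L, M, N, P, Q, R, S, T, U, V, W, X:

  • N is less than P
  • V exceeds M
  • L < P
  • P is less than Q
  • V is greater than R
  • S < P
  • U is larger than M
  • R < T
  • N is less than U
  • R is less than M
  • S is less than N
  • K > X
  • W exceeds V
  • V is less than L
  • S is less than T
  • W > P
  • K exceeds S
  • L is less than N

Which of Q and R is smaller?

Link the given pairs in sequence: R < M; M < V; V < L; L < N; N < P; P < Q.
Chaining these gives R < M < V < L < N < P < Q.
So R < Q; R is the smaller of the two.

R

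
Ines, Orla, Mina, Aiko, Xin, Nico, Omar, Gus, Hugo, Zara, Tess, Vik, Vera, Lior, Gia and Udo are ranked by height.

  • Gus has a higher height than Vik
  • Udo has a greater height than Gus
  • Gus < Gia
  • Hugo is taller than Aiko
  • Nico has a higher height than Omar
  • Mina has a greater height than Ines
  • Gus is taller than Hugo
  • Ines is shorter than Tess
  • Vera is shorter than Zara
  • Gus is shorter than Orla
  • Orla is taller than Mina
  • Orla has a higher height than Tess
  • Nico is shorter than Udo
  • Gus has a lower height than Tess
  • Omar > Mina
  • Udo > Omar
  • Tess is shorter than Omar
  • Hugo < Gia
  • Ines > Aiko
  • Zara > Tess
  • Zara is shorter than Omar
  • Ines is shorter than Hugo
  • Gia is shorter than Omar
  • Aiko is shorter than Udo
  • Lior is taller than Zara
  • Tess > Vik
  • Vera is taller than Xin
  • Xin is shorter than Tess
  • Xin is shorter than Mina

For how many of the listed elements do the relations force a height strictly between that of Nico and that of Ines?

The relations place Ines below Nico. An element lies strictly between them when it is forced above Ines and also forced below Nico.
Above Ines: {Hugo, Gus, Mina, Gia, Tess, Zara, Omar, Orla, Lior, Udo}. Below Nico: {Aiko, Hugo, Vik, Xin, Gus, Mina, Gia, Tess, Vera, Zara, Omar}.
Intersection: {Hugo, Gus, Mina, Gia, Tess, Zara, Omar} — 7.

7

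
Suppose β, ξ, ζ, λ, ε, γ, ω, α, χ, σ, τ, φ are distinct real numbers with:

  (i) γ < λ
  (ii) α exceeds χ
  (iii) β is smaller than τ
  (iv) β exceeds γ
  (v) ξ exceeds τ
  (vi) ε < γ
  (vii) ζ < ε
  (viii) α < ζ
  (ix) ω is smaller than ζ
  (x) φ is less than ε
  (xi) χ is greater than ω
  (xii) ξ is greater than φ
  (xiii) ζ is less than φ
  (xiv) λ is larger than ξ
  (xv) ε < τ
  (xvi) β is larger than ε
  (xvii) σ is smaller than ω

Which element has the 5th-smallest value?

Chaining the given pairs: σ < ω < χ < α < ζ < φ < ε < γ < β < τ < ξ < λ.
Counting 5 from the smallest end gives ζ.

ζ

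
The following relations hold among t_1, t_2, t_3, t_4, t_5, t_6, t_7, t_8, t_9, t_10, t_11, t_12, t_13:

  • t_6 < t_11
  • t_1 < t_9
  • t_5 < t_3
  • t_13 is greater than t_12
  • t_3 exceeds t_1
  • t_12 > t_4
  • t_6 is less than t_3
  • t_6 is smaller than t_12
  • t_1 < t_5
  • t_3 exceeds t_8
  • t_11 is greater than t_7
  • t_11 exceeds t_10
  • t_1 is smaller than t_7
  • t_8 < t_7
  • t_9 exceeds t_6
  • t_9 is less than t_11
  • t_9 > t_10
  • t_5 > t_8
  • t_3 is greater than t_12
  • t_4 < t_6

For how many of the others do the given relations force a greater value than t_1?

5

Directly above t_1: t_9, t_7, t_5, t_3.
One step further: t_11 (5 so far).
No other element is forced above t_1 by the given relations, so the count is 5.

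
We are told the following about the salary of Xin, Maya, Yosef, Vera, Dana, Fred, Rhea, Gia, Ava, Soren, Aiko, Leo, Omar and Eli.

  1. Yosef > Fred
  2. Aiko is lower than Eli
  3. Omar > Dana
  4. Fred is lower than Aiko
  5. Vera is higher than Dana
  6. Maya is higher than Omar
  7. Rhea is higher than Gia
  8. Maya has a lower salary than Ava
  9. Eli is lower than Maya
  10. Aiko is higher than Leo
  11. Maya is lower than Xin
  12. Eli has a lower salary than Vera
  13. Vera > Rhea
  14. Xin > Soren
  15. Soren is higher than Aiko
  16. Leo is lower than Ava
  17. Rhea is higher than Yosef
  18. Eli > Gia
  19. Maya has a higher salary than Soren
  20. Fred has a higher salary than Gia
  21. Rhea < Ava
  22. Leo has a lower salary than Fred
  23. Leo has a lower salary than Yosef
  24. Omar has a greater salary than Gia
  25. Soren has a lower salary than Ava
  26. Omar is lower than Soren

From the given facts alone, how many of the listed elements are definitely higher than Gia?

From Gia the given relations immediately reach Omar, Fred, Eli, Rhea.
From those, Aiko, Soren, Maya, Yosef, Vera, Ava — 10 in total.
From those, Xin — 11 in total.
No other element is forced above Gia by the given relations, so the count is 11.

11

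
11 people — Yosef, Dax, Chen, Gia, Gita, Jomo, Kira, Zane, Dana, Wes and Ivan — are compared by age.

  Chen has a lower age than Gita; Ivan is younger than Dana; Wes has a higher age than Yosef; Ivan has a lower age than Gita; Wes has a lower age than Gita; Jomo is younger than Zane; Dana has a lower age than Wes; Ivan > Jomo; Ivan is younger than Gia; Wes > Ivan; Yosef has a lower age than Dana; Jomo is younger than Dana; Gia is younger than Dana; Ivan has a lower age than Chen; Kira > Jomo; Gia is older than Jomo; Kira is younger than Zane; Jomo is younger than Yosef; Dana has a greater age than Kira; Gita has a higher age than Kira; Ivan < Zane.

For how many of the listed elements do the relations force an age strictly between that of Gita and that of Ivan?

4

Chaining upward from Ivan reaches: Gia, Dana, Chen, Wes, Zane.
Chaining downward from Gita reaches: Jomo, Gia, Kira, Yosef, Dana, Chen, Wes.
Strictly between Ivan and Gita are those in both lists: Gia, Dana, Chen, Wes — 4 elements.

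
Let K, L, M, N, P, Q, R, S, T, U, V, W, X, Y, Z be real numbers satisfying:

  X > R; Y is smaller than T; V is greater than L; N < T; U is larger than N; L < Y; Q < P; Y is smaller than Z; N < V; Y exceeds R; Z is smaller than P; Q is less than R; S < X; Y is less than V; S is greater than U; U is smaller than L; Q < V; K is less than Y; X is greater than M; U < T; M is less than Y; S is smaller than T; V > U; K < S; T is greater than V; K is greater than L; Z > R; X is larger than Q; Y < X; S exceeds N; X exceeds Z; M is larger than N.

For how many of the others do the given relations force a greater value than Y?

5

From Y the given relations immediately reach Z, V, X, T.
From those, P — 5 in total.
No other element is forced above Y by the given relations, so the count is 5.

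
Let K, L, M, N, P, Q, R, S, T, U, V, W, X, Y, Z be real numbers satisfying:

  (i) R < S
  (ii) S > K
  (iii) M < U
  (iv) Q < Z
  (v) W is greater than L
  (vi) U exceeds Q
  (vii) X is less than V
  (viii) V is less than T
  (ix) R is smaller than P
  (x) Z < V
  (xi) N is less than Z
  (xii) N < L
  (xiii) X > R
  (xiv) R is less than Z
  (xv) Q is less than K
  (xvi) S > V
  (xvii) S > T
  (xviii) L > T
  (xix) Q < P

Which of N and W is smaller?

Link the given pairs in sequence: N < Z; Z < V; V < T; T < L; L < W.
Chaining these gives N < Z < V < T < L < W.
So N < W; N is the smaller of the two.

N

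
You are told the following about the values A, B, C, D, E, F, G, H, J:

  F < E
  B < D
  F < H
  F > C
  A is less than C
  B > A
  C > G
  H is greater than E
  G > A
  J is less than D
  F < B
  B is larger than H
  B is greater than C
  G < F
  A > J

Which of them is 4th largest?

Piecing the relations together gives one ordering: J < A < G < C < F < E < H < B < D.
Counting 4 from the largest end gives E.

E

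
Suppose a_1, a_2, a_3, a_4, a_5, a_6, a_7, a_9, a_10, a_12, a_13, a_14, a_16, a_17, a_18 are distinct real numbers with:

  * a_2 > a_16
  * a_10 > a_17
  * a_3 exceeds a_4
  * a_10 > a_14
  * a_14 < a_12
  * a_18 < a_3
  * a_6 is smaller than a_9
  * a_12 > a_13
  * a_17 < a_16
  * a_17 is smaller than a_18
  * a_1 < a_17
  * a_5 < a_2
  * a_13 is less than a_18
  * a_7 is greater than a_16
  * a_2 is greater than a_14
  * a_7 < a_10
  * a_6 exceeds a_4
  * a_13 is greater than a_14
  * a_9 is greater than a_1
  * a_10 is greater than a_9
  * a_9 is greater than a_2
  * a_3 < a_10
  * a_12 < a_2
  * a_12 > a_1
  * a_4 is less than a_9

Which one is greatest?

a_10

a_14 is not greatest since a_14 < a_13; a_5 is not greatest since a_5 < a_2; a_4 is not greatest since a_4 < a_3; a_1 is not greatest since a_1 < a_17; a_17 is not greatest since a_17 < a_16; a_13 is not greatest since a_13 < a_18; a_6 is not greatest since a_6 < a_9; a_18 is not greatest since a_18 < a_3; a_16 is not greatest since a_16 < a_7; a_7 is not greatest since a_7 < a_10; a_12 is not greatest since a_12 < a_2; a_3 is not greatest since a_3 < a_10; a_2 is not greatest since a_2 < a_9; a_9 is not greatest since a_9 < a_10.
Only a_10 has nothing above it, so a_10 is the greatest.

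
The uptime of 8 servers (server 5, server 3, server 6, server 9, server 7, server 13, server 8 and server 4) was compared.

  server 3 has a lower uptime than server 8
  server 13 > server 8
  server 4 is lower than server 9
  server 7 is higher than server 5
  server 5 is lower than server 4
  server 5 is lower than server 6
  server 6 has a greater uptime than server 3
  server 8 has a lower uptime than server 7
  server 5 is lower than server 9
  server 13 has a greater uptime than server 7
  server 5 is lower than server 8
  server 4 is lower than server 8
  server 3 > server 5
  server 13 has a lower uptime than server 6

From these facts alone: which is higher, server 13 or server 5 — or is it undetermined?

server 13

server 5 < server 3 and server 3 < server 8 give server 5 < server 8.
With server 8 < server 7: server 5 < server 3 < server 8 < server 7.
With server 7 < server 13: server 5 < server 3 < server 8 < server 7 < server 13.
So server 13 is higher.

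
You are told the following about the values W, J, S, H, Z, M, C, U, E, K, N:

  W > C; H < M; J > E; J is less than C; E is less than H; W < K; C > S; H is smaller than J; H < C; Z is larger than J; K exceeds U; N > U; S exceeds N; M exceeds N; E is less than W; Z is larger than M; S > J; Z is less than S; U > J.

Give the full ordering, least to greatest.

The consecutive links are each given: E < H; H < J; J < U; U < N; N < M; M < Z; Z < S; S < C; C < W; W < K.

E < H < J < U < N < M < Z < S < C < W < K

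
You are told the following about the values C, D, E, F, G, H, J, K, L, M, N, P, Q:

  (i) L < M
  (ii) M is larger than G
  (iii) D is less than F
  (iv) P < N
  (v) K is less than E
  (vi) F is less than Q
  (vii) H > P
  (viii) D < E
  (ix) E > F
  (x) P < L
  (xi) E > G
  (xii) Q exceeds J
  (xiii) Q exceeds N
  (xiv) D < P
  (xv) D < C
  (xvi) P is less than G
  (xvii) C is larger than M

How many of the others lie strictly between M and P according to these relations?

2

Chaining upward from P reaches: G, H, N, L, Q, C, E.
Chaining downward from M reaches: D, G, L.
Strictly between P and M are those in both lists: G, L — 2 elements.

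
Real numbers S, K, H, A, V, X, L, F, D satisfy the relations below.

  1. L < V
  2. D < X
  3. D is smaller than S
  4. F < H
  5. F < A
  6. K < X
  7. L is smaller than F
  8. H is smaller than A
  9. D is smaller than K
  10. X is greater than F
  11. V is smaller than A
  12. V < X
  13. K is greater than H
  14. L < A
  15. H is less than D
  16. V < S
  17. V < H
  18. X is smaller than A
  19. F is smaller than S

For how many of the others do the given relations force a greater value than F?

6

The elements the relations force above F are H, D, K, X, S, A — no chain reaches any other.
That is 6.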